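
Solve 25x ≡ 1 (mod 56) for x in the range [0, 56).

9

gcd(56, 25):
  56 = 2×25 + 6
  25 = 4×6 + 1
  6 = 6×1
so gcd(56, 25) = 1.
Back-substitute for Bézout coefficients:
  1 = 25 - 4×6
  ... = 25×(9) + 56×(-4)
So 25×9 ≡ 1 (mod 56), and 9 mod 56 = 9.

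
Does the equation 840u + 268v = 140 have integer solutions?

yes

gcd(840, 268) = 4  (840 = 3*268 + 36, 268 = 7*36 + 16, 36 = 2*16 + 4, 16 = 4*4).
4 divides 140, so integer solutions exist.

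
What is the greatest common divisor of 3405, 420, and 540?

15

gcd(3405, 420) = 15  (3405 = 8*420 + 45, 420 = 9*45 + 15, 45 = 3*15).
gcd(15, 540) = 15.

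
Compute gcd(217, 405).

1

gcd(405, 217) = 1  (405 = 1·217 + 188, 217 = 1·188 + 29, 188 = 6·29 + 14, 29 = 2·14 + 1, 14 = 14·1).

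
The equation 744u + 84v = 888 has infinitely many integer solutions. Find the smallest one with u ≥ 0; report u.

3

gcd(744, 84):
  744 = 8*84 + 72
  84 = 1*72 + 12
  72 = 6*12
so gcd(744, 84) = 12.
12 divides 888, so solutions exist.
Back-substitute for Bézout coefficients:
  12 = 84 - 1*72
  ... = 744*(-1) + 84*(9)
Scale by 888/12 = 74: (u₀, v₀) = (-74, 666).
General solution: u = -74 + 7t, v = 666 - 62t for integer t.
u ≥ 0: smallest is -74 mod 7 = 3 (at t = 11), with v = -16.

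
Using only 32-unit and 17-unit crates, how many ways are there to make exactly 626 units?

1

Need nonnegative integers with 32j + 17k = 626.
gcd(32, 17) = 1, and 32·(8) + 17·(-15) = 1.
So (j₀, k₀) = (5008, -9390); general j = 5008 + 17t, k = -9390 - 32t.
j ≥ 0 ⇒ t ≥ -294; k ≥ 0 ⇒ t ≤ -294. That's 1 value of t.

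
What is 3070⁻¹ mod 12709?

11761

gcd(12709, 3070) = 1.
By Bézout, 3070*(-948) + 12709*(229) = 1.
So 3070*-948 ≡ 1 (mod 12709), and -948 mod 12709 = 11761.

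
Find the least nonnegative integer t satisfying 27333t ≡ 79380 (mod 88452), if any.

gcd(88452, 27333) = 9.
9 divides 79380, so solutions exist.
By Bézout, 27333·(-1919) + 88452·(593) = 9.
So 27333·(-1919) ≡ 9 (mod 88452); multiply by 8820: t ≡ -16925580 (mod 9828).
Smallest nonnegative: t = -16925580 mod 9828 = 8064.

8064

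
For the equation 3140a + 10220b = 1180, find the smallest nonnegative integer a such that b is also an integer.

gcd(10220, 3140) = 20  (10220 = 3*3140 + 800, 3140 = 3*800 + 740, 800 = 1*740 + 60, 740 = 12*60 + 20, 60 = 3*20).
20 divides 1180, so solutions exist.
Back-substituting, 3140*(166) + 10220*(-51) = 20.
Scale by 1180/20 = 59: (a₀, b₀) = (9794, -3009).
General solution: a = 9794 + 511t, b = -3009 - 157t for integer t.
a ≥ 0: smallest is 9794 mod 511 = 85 (at t = -19), with b = -26.

85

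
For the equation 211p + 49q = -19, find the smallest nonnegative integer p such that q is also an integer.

gcd(211, 49) = 1  (211 = 4*49 + 15, 49 = 3*15 + 4, 15 = 3*4 + 3, 4 = 1*3 + 1, 3 = 3*1).
1 divides -19, so solutions exist.
Back-substituting, 211*(-13) + 49*(56) = 1.
Scale by -19/1 = -19: (p₀, q₀) = (247, -1064).
General solution: p = 247 + 49t, q = -1064 - 211t for integer t.
p ≥ 0: smallest is 247 mod 49 = 2 (at t = -5), with q = -9.

2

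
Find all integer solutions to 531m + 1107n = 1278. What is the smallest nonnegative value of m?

gcd(1107, 531):
  1107 = 2·531 + 45
  531 = 11·45 + 36
  45 = 1·36 + 9
  36 = 4·9
so gcd(1107, 531) = 9.
9 divides 1278, so solutions exist.
Back-substitute for Bézout coefficients:
  9 = 45 - 1·36
  ... = 531·(-25) + 1107·(12)
Scale by 1278/9 = 142: (m₀, n₀) = (-3550, 1704).
General solution: m = -3550 + 123t, n = 1704 - 59t for integer t.
m ≥ 0: smallest is -3550 mod 123 = 17 (at t = 29), with n = -7.

17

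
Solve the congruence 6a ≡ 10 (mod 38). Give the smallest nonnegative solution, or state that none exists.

gcd(38, 6):
  38 = 6×6 + 2
  6 = 3×2
so gcd(38, 6) = 2.
2 divides 10, so solutions exist.
Back-substitute for Bézout coefficients:
  2 = 38 - 6×6
  ... = 6×(-6) + 38×(1)
So 6×(-6) ≡ 2 (mod 38); multiply by 5: a ≡ -30 (mod 19).
Smallest nonnegative: a = -30 mod 19 = 8.

8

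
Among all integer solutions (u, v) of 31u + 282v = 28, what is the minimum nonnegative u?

gcd(282, 31) = 1  (282 = 9×31 + 3, 31 = 10×3 + 1, 3 = 3×1).
1 divides 28, so solutions exist.
Back-substituting, 31×(91) + 282×(-10) = 1.
Scale by 28/1 = 28: (u₀, v₀) = (2548, -280).
General solution: u = 2548 + 282t, v = -280 - 31t for integer t.
u ≥ 0: smallest is 2548 mod 282 = 10 (at t = -9), with v = -1.

10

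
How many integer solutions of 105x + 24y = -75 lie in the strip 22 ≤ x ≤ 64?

5

gcd(105, 24) = 3  (105 = 4×24 + 9, 24 = 2×9 + 6, 9 = 1×6 + 3, 6 = 2×3).
Back-substituting, 105×(3) + 24×(-13) = 3.
Scale by -25: particular solution (-75, 325); reduce x mod 8: (5, -25).
General solution: x = 5 + 8t, y = -25 - 35t for integer t.
22 ≤ 5 + 8t ≤ 64 gives t ∈ [3, 7], which is 5 values.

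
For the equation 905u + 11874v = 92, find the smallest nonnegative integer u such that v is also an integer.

1732

gcd(11874, 905):
  11874 = 13·905 + 109
  905 = 8·109 + 33
  109 = 3·33 + 10
  33 = 3·10 + 3
  10 = 3·3 + 1
  3 = 3·1
so gcd(11874, 905) = 1.
1 divides 92, so solutions exist.
Back-substitute for Bézout coefficients:
  1 = 10 - 3·3
  ... = 905·(-3595) + 11874·(274)
Scale by 92/1 = 92: (u₀, v₀) = (-330740, 25208).
General solution: u = -330740 + 11874t, v = 25208 - 905t for integer t.
u ≥ 0: smallest is -330740 mod 11874 = 1732 (at t = 28), with v = -132.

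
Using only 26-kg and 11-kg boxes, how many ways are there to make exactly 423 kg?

Need nonnegative integers with 26j + 11k = 423.
gcd(26, 11) = 1, and 26·(3) + 11·(-7) = 1.
So (j₀, k₀) = (1269, -2961); general j = 1269 + 11t, k = -2961 - 26t.
j ≥ 0 ⇒ t ≥ -115; k ≥ 0 ⇒ t ≤ -114. That's 2 values of t.

2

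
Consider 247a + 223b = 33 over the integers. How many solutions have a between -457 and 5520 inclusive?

27

gcd(247, 223) = 1  (247 = 1×223 + 24, 223 = 9×24 + 7, 24 = 3×7 + 3, 7 = 2×3 + 1, 3 = 3×1).
Back-substituting, 247×(-65) + 223×(72) = 1.
Scale by 33: particular solution (-2145, 2376); reduce a mod 223: (85, -94).
General solution: a = 85 + 223t, b = -94 - 247t for integer t.
-457 ≤ 85 + 223t ≤ 5520 gives t ∈ [-2, 24], which is 27 values.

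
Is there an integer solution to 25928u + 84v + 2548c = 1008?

gcd(25928, 84) = 28.
gcd(28, 2548) = 28.
28 divides 1008, so integer solutions exist.

yes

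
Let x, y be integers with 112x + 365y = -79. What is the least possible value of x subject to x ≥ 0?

348

gcd(365, 112):
  365 = 3*112 + 29
  112 = 3*29 + 25
  29 = 1*25 + 4
  25 = 6*4 + 1
  4 = 4*1
so gcd(365, 112) = 1.
1 divides -79, so solutions exist.
Back-substitute for Bézout coefficients:
  1 = 25 - 6*4
  ... = 112*(88) + 365*(-27)
Scale by -79/1 = -79: (x₀, y₀) = (-6952, 2133).
General solution: x = -6952 + 365t, y = 2133 - 112t for integer t.
x ≥ 0: smallest is -6952 mod 365 = 348 (at t = 20), with y = -107.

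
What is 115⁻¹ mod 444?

139

gcd(444, 115) = 1.
By Bézout, 115*(139) + 444*(-36) = 1.
So 115*139 ≡ 1 (mod 444), and 139 mod 444 = 139.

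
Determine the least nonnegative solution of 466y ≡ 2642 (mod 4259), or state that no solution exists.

3369

gcd(4259, 466) = 1  (4259 = 9*466 + 65, 466 = 7*65 + 11, 65 = 5*11 + 10, 11 = 1*10 + 1, 10 = 10*1).
1 divides 2642, so solutions exist.
Back-substituting, 466*(393) + 4259*(-43) = 1.
So 466*(393) ≡ 1 (mod 4259); multiply by 2642: y ≡ 1038306 (mod 4259).
Smallest nonnegative: y = 1038306 mod 4259 = 3369.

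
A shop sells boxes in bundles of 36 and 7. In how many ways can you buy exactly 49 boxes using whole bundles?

1

Need nonnegative integers with 36j + 7k = 49.
gcd(36, 7) = 1, and 36·(1) + 7·(-5) = 1.
So (j₀, k₀) = (49, -245); general j = 49 + 7t, k = -245 - 36t.
j ≥ 0 ⇒ t ≥ -7; k ≥ 0 ⇒ t ≤ -7. That's 1 value of t.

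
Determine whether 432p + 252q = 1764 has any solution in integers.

gcd(432, 252) = 36  (432 = 1×252 + 180, 252 = 1×180 + 72, 180 = 2×72 + 36, 72 = 2×36).
36 divides 1764, so integer solutions exist.

yes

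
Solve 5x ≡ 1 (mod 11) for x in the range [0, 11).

gcd(11, 5):
  11 = 2·5 + 1
  5 = 5·1
so gcd(11, 5) = 1.
Back-substitute for Bézout coefficients:
  1 = 11 - 2·5
  ... = 5·(-2) + 11·(1)
So 5·-2 ≡ 1 (mod 11), and -2 mod 11 = 9.

9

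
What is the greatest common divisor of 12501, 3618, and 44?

gcd(12501, 3618) = 27.
gcd(27, 44) = 1.

1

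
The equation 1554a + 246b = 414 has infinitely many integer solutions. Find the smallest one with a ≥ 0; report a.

gcd(1554, 246):
  1554 = 6*246 + 78
  246 = 3*78 + 12
  78 = 6*12 + 6
  12 = 2*6
so gcd(1554, 246) = 6.
6 divides 414, so solutions exist.
Back-substitute for Bézout coefficients:
  6 = 78 - 6*12
  ... = 1554*(19) + 246*(-120)
Scale by 414/6 = 69: (a₀, b₀) = (1311, -8280).
General solution: a = 1311 + 41t, b = -8280 - 259t for integer t.
a ≥ 0: smallest is 1311 mod 41 = 40 (at t = -31), with b = -251.

40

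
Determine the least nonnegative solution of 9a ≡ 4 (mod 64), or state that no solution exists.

36

gcd(64, 9):
  64 = 7×9 + 1
  9 = 9×1
so gcd(64, 9) = 1.
1 divides 4, so solutions exist.
Back-substitute for Bézout coefficients:
  1 = 64 - 7×9
  ... = 9×(-7) + 64×(1)
So 9×(-7) ≡ 1 (mod 64); multiply by 4: a ≡ -28 (mod 64).
Smallest nonnegative: a = -28 mod 64 = 36.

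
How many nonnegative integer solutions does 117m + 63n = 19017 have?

24

gcd(117, 63):
  117 = 1×63 + 54
  63 = 1×54 + 9
  54 = 6×9
so gcd(117, 63) = 9.
Back-substitute for Bézout coefficients:
  9 = 63 - 1×54
  ... = 117×(-1) + 63×(2)
Scale by 2113: one solution is (-2113, 4226). Reduce m mod 7: (1, 300).
General: m = 1 + 7t, n = 300 - 13t.
m ≥ 0 ⇒ t ≥ 0; n ≥ 0 ⇒ t ≤ 23. So t ∈ [0, 23]: 24 solutions.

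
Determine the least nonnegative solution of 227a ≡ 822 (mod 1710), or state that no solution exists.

546

gcd(1710, 227) = 1  (1710 = 7*227 + 121, 227 = 1*121 + 106, 121 = 1*106 + 15, 106 = 7*15 + 1, 15 = 15*1).
1 divides 822, so solutions exist.
Back-substituting, 227*(113) + 1710*(-15) = 1.
So 227*(113) ≡ 1 (mod 1710); multiply by 822: a ≡ 92886 (mod 1710).
Smallest nonnegative: a = 92886 mod 1710 = 546.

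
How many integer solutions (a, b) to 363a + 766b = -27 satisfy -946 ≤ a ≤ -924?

1

gcd(766, 363) = 1.
By Bézout, 363×(-249) + 766×(118) = 1.
Particular solution: (595, -282).
General solution: a = 595 + 766t, b = -282 - 363t for integer t.
-946 ≤ 595 + 766t ≤ -924 gives t ∈ [-2, -2], which is 1 value.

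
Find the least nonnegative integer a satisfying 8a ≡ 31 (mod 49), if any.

10

gcd(49, 8) = 1.
1 divides 31, so solutions exist.
By Bézout, 8×(-6) + 49×(1) = 1.
So 8×(-6) ≡ 1 (mod 49); multiply by 31: a ≡ -186 (mod 49).
Smallest nonnegative: a = -186 mod 49 = 10.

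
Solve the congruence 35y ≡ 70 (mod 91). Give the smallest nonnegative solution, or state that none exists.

gcd(91, 35) = 7.
7 divides 70, so solutions exist.
By Bézout, 35·(-5) + 91·(2) = 7.
So 35·(-5) ≡ 7 (mod 91); multiply by 10: y ≡ -50 (mod 13).
Smallest nonnegative: y = -50 mod 13 = 2.

2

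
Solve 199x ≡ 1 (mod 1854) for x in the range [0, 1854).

gcd(1854, 199) = 1.
By Bézout, 199×(559) + 1854×(-60) = 1.
So 199×559 ≡ 1 (mod 1854), and 559 mod 1854 = 559.

559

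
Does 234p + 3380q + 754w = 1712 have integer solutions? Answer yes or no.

gcd(3380, 234):
  3380 = 14·234 + 104
  234 = 2·104 + 26
  104 = 4·26
so gcd(3380, 234) = 26.
gcd(26, 754) = 26.
26 does not divide 1712 (remainder 22), so no integer solutions.

no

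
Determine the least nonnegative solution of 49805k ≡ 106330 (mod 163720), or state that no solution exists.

gcd(163720, 49805) = 5  (163720 = 3×49805 + 14305, 49805 = 3×14305 + 6890, 14305 = 2×6890 + 525, 6890 = 13×525 + 65, 525 = 8×65 + 5, 65 = 13×5).
5 divides 106330, so solutions exist.
Back-substituting, 49805×(-2495) + 163720×(759) = 5.
So 49805×(-2495) ≡ 5 (mod 163720); multiply by 21266: k ≡ -53058670 (mod 32744).
Smallest nonnegative: k = -53058670 mod 32744 = 19354.

19354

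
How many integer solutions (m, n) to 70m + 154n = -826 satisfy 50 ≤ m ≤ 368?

gcd(154, 70) = 14  (154 = 2*70 + 14, 70 = 5*14).
Back-substituting, 70*(-2) + 154*(1) = 14.
Scale by -59: particular solution (118, -59); reduce m mod 11: (8, -9).
General solution: m = 8 + 11t, n = -9 - 5t for integer t.
50 ≤ 8 + 11t ≤ 368 gives t ∈ [4, 32], which is 29 values.

29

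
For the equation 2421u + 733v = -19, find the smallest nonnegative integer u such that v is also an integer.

340

gcd(2421, 733):
  2421 = 3×733 + 222
  733 = 3×222 + 67
  222 = 3×67 + 21
  67 = 3×21 + 4
  21 = 5×4 + 1
  4 = 4×1
so gcd(2421, 733) = 1.
1 divides -19, so solutions exist.
Back-substitute for Bézout coefficients:
  1 = 21 - 5×4
  ... = 2421×(175) + 733×(-578)
Scale by -19/1 = -19: (u₀, v₀) = (-3325, 10982).
General solution: u = -3325 + 733t, v = 10982 - 2421t for integer t.
u ≥ 0: smallest is -3325 mod 733 = 340 (at t = 5), with v = -1123.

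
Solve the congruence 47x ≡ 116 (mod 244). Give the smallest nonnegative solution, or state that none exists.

44

gcd(244, 47) = 1.
1 divides 116, so solutions exist.
By Bézout, 47×(-109) + 244×(21) = 1.
So 47×(-109) ≡ 1 (mod 244); multiply by 116: x ≡ -12644 (mod 244).
Smallest nonnegative: x = -12644 mod 244 = 44.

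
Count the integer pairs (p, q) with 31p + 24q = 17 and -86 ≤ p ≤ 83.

7

gcd(31, 24) = 1  (31 = 1·24 + 7, 24 = 3·7 + 3, 7 = 2·3 + 1, 3 = 3·1).
Back-substituting, 31·(7) + 24·(-9) = 1.
Scale by 17: particular solution (119, -153); reduce p mod 24: (23, -29).
General solution: p = 23 + 24t, q = -29 - 31t for integer t.
-86 ≤ 23 + 24t ≤ 83 gives t ∈ [-4, 2], which is 7 values.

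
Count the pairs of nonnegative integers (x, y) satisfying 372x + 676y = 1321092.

gcd(676, 372) = 4  (676 = 1*372 + 304, 372 = 1*304 + 68, 304 = 4*68 + 32, 68 = 2*32 + 4, 32 = 8*4).
Back-substituting, 372*(20) + 676*(-11) = 4.
Scale by 330273: one solution is (6605460, -3633003). Reduce x mod 169: (95, 1902).
General: x = 95 + 169t, y = 1902 - 93t.
x ≥ 0 ⇒ t ≥ 0; y ≥ 0 ⇒ t ≤ 20. So t ∈ [0, 20]: 21 solutions.

21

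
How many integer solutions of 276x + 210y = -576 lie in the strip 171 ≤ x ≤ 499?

gcd(276, 210):
  276 = 1×210 + 66
  210 = 3×66 + 12
  66 = 5×12 + 6
  12 = 2×6
so gcd(276, 210) = 6.
Back-substitute for Bézout coefficients:
  6 = 66 - 5×12
  ... = 276×(16) + 210×(-21)
Scale by -96: particular solution (-1536, 2016); reduce x mod 35: (4, -8).
General solution: x = 4 + 35t, y = -8 - 46t for integer t.
171 ≤ 4 + 35t ≤ 499 gives t ∈ [5, 14], which is 10 values.

10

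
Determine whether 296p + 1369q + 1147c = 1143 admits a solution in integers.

gcd(1369, 296):
  1369 = 4·296 + 185
  296 = 1·185 + 111
  185 = 1·111 + 74
  111 = 1·74 + 37
  74 = 2·37
so gcd(1369, 296) = 37.
gcd(37, 1147) = 37.
37 does not divide 1143 (remainder 33), so no integer solutions.

no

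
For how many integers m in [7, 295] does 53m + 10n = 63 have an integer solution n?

29

gcd(53, 10) = 1.
By Bézout, 53×(-3) + 10×(16) = 1.
Particular solution: (1, 1).
General solution: m = 1 + 10t, n = 1 - 53t for integer t.
7 ≤ 1 + 10t ≤ 295 gives t ∈ [1, 29], which is 29 values.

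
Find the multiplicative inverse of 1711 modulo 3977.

gcd(3977, 1711) = 1  (3977 = 2*1711 + 555, 1711 = 3*555 + 46, 555 = 12*46 + 3, 46 = 15*3 + 1, 3 = 3*1).
Back-substituting, 1711*(1297) + 3977*(-558) = 1.
So 1711*1297 ≡ 1 (mod 3977), and 1297 mod 3977 = 1297.

1297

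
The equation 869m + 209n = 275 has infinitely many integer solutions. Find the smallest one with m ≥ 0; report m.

2

gcd(869, 209):
  869 = 4·209 + 33
  209 = 6·33 + 11
  33 = 3·11
so gcd(869, 209) = 11.
11 divides 275, so solutions exist.
Back-substitute for Bézout coefficients:
  11 = 209 - 6·33
  ... = 869·(-6) + 209·(25)
Scale by 275/11 = 25: (m₀, n₀) = (-150, 625).
General solution: m = -150 + 19t, n = 625 - 79t for integer t.
m ≥ 0: smallest is -150 mod 19 = 2 (at t = 8), with n = -7.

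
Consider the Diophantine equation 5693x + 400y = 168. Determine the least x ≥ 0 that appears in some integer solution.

376

gcd(5693, 400):
  5693 = 14*400 + 93
  400 = 4*93 + 28
  93 = 3*28 + 9
  28 = 3*9 + 1
  9 = 9*1
so gcd(5693, 400) = 1.
1 divides 168, so solutions exist.
Back-substitute for Bézout coefficients:
  1 = 28 - 3*9
  ... = 5693*(-43) + 400*(612)
Scale by 168/1 = 168: (x₀, y₀) = (-7224, 102816).
General solution: x = -7224 + 400t, y = 102816 - 5693t for integer t.
x ≥ 0: smallest is -7224 mod 400 = 376 (at t = 19), with y = -5351.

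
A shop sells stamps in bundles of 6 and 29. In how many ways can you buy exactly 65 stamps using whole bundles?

1

Need nonnegative integers with 6j + 29k = 65.
gcd(6, 29) = 1, and 6·(5) + 29·(-1) = 1.
So (j₀, k₀) = (325, -65); general j = 325 + 29t, k = -65 - 6t.
j ≥ 0 ⇒ t ≥ -11; k ≥ 0 ⇒ t ≤ -11. That's 1 value of t.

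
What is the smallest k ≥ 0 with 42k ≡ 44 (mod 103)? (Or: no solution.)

55

gcd(103, 42) = 1.
1 divides 44, so solutions exist.
By Bézout, 42·(27) + 103·(-11) = 1.
So 42·(27) ≡ 1 (mod 103); multiply by 44: k ≡ 1188 (mod 103).
Smallest nonnegative: k = 1188 mod 103 = 55.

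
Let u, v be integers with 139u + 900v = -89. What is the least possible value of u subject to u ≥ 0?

349

gcd(900, 139):
  900 = 6×139 + 66
  139 = 2×66 + 7
  66 = 9×7 + 3
  7 = 2×3 + 1
  3 = 3×1
so gcd(900, 139) = 1.
1 divides -89, so solutions exist.
Back-substitute for Bézout coefficients:
  1 = 7 - 2×3
  ... = 139×(259) + 900×(-40)
Scale by -89/1 = -89: (u₀, v₀) = (-23051, 3560).
General solution: u = -23051 + 900t, v = 3560 - 139t for integer t.
u ≥ 0: smallest is -23051 mod 900 = 349 (at t = 26), with v = -54.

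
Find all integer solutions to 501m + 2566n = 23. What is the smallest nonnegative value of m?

gcd(2566, 501):
  2566 = 5×501 + 61
  501 = 8×61 + 13
  61 = 4×13 + 9
  13 = 1×9 + 4
  9 = 2×4 + 1
  4 = 4×1
so gcd(2566, 501) = 1.
1 divides 23, so solutions exist.
Back-substitute for Bézout coefficients:
  1 = 9 - 2×4
  ... = 501×(-589) + 2566×(115)
Scale by 23/1 = 23: (m₀, n₀) = (-13547, 2645).
General solution: m = -13547 + 2566t, n = 2645 - 501t for integer t.
m ≥ 0: smallest is -13547 mod 2566 = 1849 (at t = 6), with n = -361.

1849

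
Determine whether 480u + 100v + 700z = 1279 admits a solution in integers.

no

gcd(480, 100) = 20  (480 = 4*100 + 80, 100 = 1*80 + 20, 80 = 4*20).
gcd(20, 700) = 20.
20 does not divide 1279 (remainder 19), so no integer solutions.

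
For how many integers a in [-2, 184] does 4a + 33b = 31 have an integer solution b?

gcd(33, 4):
  33 = 8·4 + 1
  4 = 4·1
so gcd(33, 4) = 1.
Back-substitute for Bézout coefficients:
  1 = 33 - 8·4
  ... = 4·(-8) + 33·(1)
Scale by 31: particular solution (-248, 31); reduce a mod 33: (16, -1).
General solution: a = 16 + 33t, b = -1 - 4t for integer t.
-2 ≤ 16 + 33t ≤ 184 gives t ∈ [0, 5], which is 6 values.

6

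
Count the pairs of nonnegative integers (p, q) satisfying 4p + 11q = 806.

gcd(11, 4) = 1.
By Bézout, 4×(3) + 11×(-1) = 1.
One solution: (9, 70).
General: p = 9 + 11t, q = 70 - 4t.
p ≥ 0 ⇒ t ≥ 0; q ≥ 0 ⇒ t ≤ 17. So t ∈ [0, 17]: 18 solutions.

18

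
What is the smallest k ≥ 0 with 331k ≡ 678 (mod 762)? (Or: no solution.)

gcd(762, 331):
  762 = 2*331 + 100
  331 = 3*100 + 31
  100 = 3*31 + 7
  31 = 4*7 + 3
  7 = 2*3 + 1
  3 = 3*1
so gcd(762, 331) = 1.
1 divides 678, so solutions exist.
Back-substitute for Bézout coefficients:
  1 = 7 - 2*3
  ... = 331*(-221) + 762*(96)
So 331*(-221) ≡ 1 (mod 762); multiply by 678: k ≡ -149838 (mod 762).
Smallest nonnegative: k = -149838 mod 762 = 276.

276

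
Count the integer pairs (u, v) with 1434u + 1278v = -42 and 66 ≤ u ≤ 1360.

6

gcd(1434, 1278):
  1434 = 1·1278 + 156
  1278 = 8·156 + 30
  156 = 5·30 + 6
  30 = 5·6
so gcd(1434, 1278) = 6.
Back-substitute for Bézout coefficients:
  6 = 156 - 5·30
  ... = 1434·(41) + 1278·(-46)
Scale by -7: particular solution (-287, 322); reduce u mod 213: (139, -156).
General solution: u = 139 + 213t, v = -156 - 239t for integer t.
66 ≤ 139 + 213t ≤ 1360 gives t ∈ [0, 5], which is 6 values.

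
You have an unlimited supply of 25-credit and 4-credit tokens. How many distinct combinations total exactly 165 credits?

Need nonnegative integers with 25j + 4k = 165.
gcd(25, 4) = 1, and 25·(1) + 4·(-6) = 1.
So (j₀, k₀) = (165, -990); general j = 165 + 4t, k = -990 - 25t.
j ≥ 0 ⇒ t ≥ -41; k ≥ 0 ⇒ t ≤ -40. That's 2 values of t.

2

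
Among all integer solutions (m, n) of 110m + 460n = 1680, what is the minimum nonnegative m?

32

gcd(460, 110) = 10.
10 divides 1680, so solutions exist.
By Bézout, 110*(21) + 460*(-5) = 10.
Scale by 1680/10 = 168: (m₀, n₀) = (3528, -840).
General solution: m = 3528 + 46t, n = -840 - 11t for integer t.
m ≥ 0: smallest is 3528 mod 46 = 32 (at t = -76), with n = -4.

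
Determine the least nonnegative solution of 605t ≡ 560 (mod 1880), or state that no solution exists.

gcd(1880, 605) = 5  (1880 = 3·605 + 65, 605 = 9·65 + 20, 65 = 3·20 + 5, 20 = 4·5).
5 divides 560, so solutions exist.
Back-substituting, 605·(-87) + 1880·(28) = 5.
So 605·(-87) ≡ 5 (mod 1880); multiply by 112: t ≡ -9744 (mod 376).
Smallest nonnegative: t = -9744 mod 376 = 32.

32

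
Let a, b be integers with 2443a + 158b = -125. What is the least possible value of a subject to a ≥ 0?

113

gcd(2443, 158) = 1  (2443 = 15·158 + 73, 158 = 2·73 + 12, 73 = 6·12 + 1, 12 = 12·1).
1 divides -125, so solutions exist.
Back-substituting, 2443·(13) + 158·(-201) = 1.
Scale by -125/1 = -125: (a₀, b₀) = (-1625, 25125).
General solution: a = -1625 + 158t, b = 25125 - 2443t for integer t.
a ≥ 0: smallest is -1625 mod 158 = 113 (at t = 11), with b = -1748.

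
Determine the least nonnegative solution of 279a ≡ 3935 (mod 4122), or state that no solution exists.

gcd(4122, 279):
  4122 = 14·279 + 216
  279 = 1·216 + 63
  216 = 3·63 + 27
  63 = 2·27 + 9
  27 = 3·9
so gcd(4122, 279) = 9.
9 does not divide 3935, so the congruence has no solution.

no solution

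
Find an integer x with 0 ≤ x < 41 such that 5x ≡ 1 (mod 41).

33

gcd(41, 5) = 1  (41 = 8·5 + 1, 5 = 5·1).
Back-substituting, 5·(-8) + 41·(1) = 1.
So 5·-8 ≡ 1 (mod 41), and -8 mod 41 = 33.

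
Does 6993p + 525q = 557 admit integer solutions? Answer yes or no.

no

gcd(6993, 525):
  6993 = 13×525 + 168
  525 = 3×168 + 21
  168 = 8×21
so gcd(6993, 525) = 21.
21 does not divide 557 (remainder 11), so no integer solutions.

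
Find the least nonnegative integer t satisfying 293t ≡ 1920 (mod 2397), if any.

72

gcd(2397, 293):
  2397 = 8*293 + 53
  293 = 5*53 + 28
  53 = 1*28 + 25
  28 = 1*25 + 3
  25 = 8*3 + 1
  3 = 3*1
so gcd(2397, 293) = 1.
1 divides 1920, so solutions exist.
Back-substitute for Bézout coefficients:
  1 = 25 - 8*3
  ... = 293*(-769) + 2397*(94)
So 293*(-769) ≡ 1 (mod 2397); multiply by 1920: t ≡ -1476480 (mod 2397).
Smallest nonnegative: t = -1476480 mod 2397 = 72.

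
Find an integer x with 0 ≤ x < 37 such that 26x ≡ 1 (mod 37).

10

gcd(37, 26) = 1.
By Bézout, 26*(10) + 37*(-7) = 1.
So 26*10 ≡ 1 (mod 37), and 10 mod 37 = 10.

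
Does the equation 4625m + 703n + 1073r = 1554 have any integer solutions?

gcd(4625, 703) = 37  (4625 = 6*703 + 407, 703 = 1*407 + 296, 407 = 1*296 + 111, 296 = 2*111 + 74, 111 = 1*74 + 37, 74 = 2*37).
gcd(37, 1073) = 37.
37 divides 1554, so integer solutions exist.

yes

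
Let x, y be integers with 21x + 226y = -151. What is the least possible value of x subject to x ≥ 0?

165

gcd(226, 21):
  226 = 10×21 + 16
  21 = 1×16 + 5
  16 = 3×5 + 1
  5 = 5×1
so gcd(226, 21) = 1.
1 divides -151, so solutions exist.
Back-substitute for Bézout coefficients:
  1 = 16 - 3×5
  ... = 21×(-43) + 226×(4)
Scale by -151/1 = -151: (x₀, y₀) = (6493, -604).
General solution: x = 6493 + 226t, y = -604 - 21t for integer t.
x ≥ 0: smallest is 6493 mod 226 = 165 (at t = -28), with y = -16.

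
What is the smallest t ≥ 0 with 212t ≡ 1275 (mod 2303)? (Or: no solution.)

gcd(2303, 212) = 1  (2303 = 10·212 + 183, 212 = 1·183 + 29, 183 = 6·29 + 9, 29 = 3·9 + 2, 9 = 4·2 + 1, 2 = 2·1).
1 divides 1275, so solutions exist.
Back-substituting, 212·(-1032) + 2303·(95) = 1.
So 212·(-1032) ≡ 1 (mod 2303); multiply by 1275: t ≡ -1315800 (mod 2303).
Smallest nonnegative: t = -1315800 mod 2303 = 1516.

1516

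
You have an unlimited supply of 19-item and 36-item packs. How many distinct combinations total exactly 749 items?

1

Need nonnegative integers with 19j + 36k = 749.
gcd(19, 36) = 1, and 19·(-17) + 36·(9) = 1.
So (j₀, k₀) = (-12733, 6741); general j = -12733 + 36t, k = 6741 - 19t.
j ≥ 0 ⇒ t ≥ 354; k ≥ 0 ⇒ t ≤ 354. That's 1 value of t.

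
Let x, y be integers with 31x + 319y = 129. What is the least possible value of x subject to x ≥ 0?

gcd(319, 31) = 1.
1 divides 129, so solutions exist.
By Bézout, 31×(-72) + 319×(7) = 1.
Scale by 129/1 = 129: (x₀, y₀) = (-9288, 903).
General solution: x = -9288 + 319t, y = 903 - 31t for integer t.
x ≥ 0: smallest is -9288 mod 319 = 282 (at t = 30), with y = -27.

282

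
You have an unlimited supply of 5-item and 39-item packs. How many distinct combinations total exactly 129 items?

Need nonnegative integers with 5j + 39k = 129.
gcd(5, 39) = 1, and 5·(8) + 39·(-1) = 1.
So (j₀, k₀) = (1032, -129); general j = 1032 + 39t, k = -129 - 5t.
j ≥ 0 ⇒ t ≥ -26; k ≥ 0 ⇒ t ≤ -26. That's 1 value of t.

1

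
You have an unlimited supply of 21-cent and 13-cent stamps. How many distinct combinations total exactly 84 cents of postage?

Need nonnegative integers with 21j + 13k = 84.
gcd(21, 13) = 1, and 21·(5) + 13·(-8) = 1.
So (j₀, k₀) = (420, -672); general j = 420 + 13t, k = -672 - 21t.
j ≥ 0 ⇒ t ≥ -32; k ≥ 0 ⇒ t ≤ -32. That's 1 value of t.

1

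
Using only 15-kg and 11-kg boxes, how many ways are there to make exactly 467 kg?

Need nonnegative integers with 15j + 11k = 467.
gcd(15, 11) = 1, and 15·(3) + 11·(-4) = 1.
So (j₀, k₀) = (1401, -1868); general j = 1401 + 11t, k = -1868 - 15t.
j ≥ 0 ⇒ t ≥ -127; k ≥ 0 ⇒ t ≤ -125. That's 3 values of t.

3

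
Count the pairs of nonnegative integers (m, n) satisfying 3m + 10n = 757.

gcd(10, 3):
  10 = 3·3 + 1
  3 = 3·1
so gcd(10, 3) = 1.
Back-substitute for Bézout coefficients:
  1 = 10 - 3·3
  ... = 3·(-3) + 10·(1)
Scale by 757: one solution is (-2271, 757). Reduce m mod 10: (9, 73).
General: m = 9 + 10t, n = 73 - 3t.
m ≥ 0 ⇒ t ≥ 0; n ≥ 0 ⇒ t ≤ 24. So t ∈ [0, 24]: 25 solutions.

25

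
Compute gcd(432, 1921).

1

gcd(1921, 432):
  1921 = 4×432 + 193
  432 = 2×193 + 46
  193 = 4×46 + 9
  46 = 5×9 + 1
  9 = 9×1
so gcd(1921, 432) = 1.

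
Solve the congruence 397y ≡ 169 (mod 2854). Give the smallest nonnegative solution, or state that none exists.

1963

gcd(2854, 397):
  2854 = 7×397 + 75
  397 = 5×75 + 22
  75 = 3×22 + 9
  22 = 2×9 + 4
  9 = 2×4 + 1
  4 = 4×1
so gcd(2854, 397) = 1.
1 divides 169, so solutions exist.
Back-substitute for Bézout coefficients:
  1 = 9 - 2×4
  ... = 397×(-647) + 2854×(90)
So 397×(-647) ≡ 1 (mod 2854); multiply by 169: y ≡ -109343 (mod 2854).
Smallest nonnegative: y = -109343 mod 2854 = 1963.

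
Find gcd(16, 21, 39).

1

gcd(21, 16) = 1.
gcd(1, 39) = 1.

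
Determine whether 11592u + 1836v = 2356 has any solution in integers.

no

gcd(11592, 1836) = 36  (11592 = 6×1836 + 576, 1836 = 3×576 + 108, 576 = 5×108 + 36, 108 = 3×36).
36 does not divide 2356 (remainder 16), so no integer solutions.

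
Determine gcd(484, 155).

gcd(484, 155) = 1  (484 = 3*155 + 19, 155 = 8*19 + 3, 19 = 6*3 + 1, 3 = 3*1).

1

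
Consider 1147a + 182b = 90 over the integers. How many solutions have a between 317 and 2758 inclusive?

gcd(1147, 182) = 1  (1147 = 6·182 + 55, 182 = 3·55 + 17, 55 = 3·17 + 4, 17 = 4·4 + 1, 4 = 4·1).
Back-substituting, 1147·(-43) + 182·(271) = 1.
Scale by 90: particular solution (-3870, 24390); reduce a mod 182: (134, -844).
General solution: a = 134 + 182t, b = -844 - 1147t for integer t.
317 ≤ 134 + 182t ≤ 2758 gives t ∈ [2, 14], which is 13 values.

13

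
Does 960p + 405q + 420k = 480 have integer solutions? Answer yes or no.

gcd(960, 405) = 15.
gcd(15, 420) = 15.
15 divides 480, so integer solutions exist.

yes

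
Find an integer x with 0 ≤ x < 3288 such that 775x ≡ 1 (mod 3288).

gcd(3288, 775) = 1.
By Bézout, 775×(-857) + 3288×(202) = 1.
So 775×-857 ≡ 1 (mod 3288), and -857 mod 3288 = 2431.

2431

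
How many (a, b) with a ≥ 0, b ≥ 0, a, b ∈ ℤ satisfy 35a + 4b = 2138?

15

gcd(35, 4) = 1  (35 = 8*4 + 3, 4 = 1*3 + 1, 3 = 3*1).
Back-substituting, 35*(-1) + 4*(9) = 1.
Scale by 2138: one solution is (-2138, 19242). Reduce a mod 4: (2, 517).
General: a = 2 + 4t, b = 517 - 35t.
a ≥ 0 ⇒ t ≥ 0; b ≥ 0 ⇒ t ≤ 14. So t ∈ [0, 14]: 15 solutions.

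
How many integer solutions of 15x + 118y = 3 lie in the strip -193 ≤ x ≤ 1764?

17

gcd(118, 15) = 1.
By Bézout, 15*(-55) + 118*(7) = 1.
Particular solution: (71, -9).
General solution: x = 71 + 118t, y = -9 - 15t for integer t.
-193 ≤ 71 + 118t ≤ 1764 gives t ∈ [-2, 14], which is 17 values.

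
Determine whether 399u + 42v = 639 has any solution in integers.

no

gcd(399, 42):
  399 = 9*42 + 21
  42 = 2*21
so gcd(399, 42) = 21.
21 does not divide 639 (remainder 9), so no integer solutions.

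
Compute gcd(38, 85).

1

gcd(85, 38) = 1  (85 = 2×38 + 9, 38 = 4×9 + 2, 9 = 4×2 + 1, 2 = 2×1).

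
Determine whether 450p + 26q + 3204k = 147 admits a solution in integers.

gcd(450, 26) = 2.
gcd(2, 3204) = 2.
2 does not divide 147 (remainder 1), so no integer solutions.

no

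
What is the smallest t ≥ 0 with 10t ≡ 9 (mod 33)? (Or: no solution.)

24

gcd(33, 10) = 1  (33 = 3·10 + 3, 10 = 3·3 + 1, 3 = 3·1).
1 divides 9, so solutions exist.
Back-substituting, 10·(10) + 33·(-3) = 1.
So 10·(10) ≡ 1 (mod 33); multiply by 9: t ≡ 90 (mod 33).
Smallest nonnegative: t = 90 mod 33 = 24.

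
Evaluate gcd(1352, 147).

gcd(1352, 147):
  1352 = 9·147 + 29
  147 = 5·29 + 2
  29 = 14·2 + 1
  2 = 2·1
so gcd(1352, 147) = 1.

1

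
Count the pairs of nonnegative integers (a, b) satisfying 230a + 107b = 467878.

gcd(230, 107) = 1.
By Bézout, 230·(-20) + 107·(43) = 1.
One solution: (18, 4334).
General: a = 18 + 107t, b = 4334 - 230t.
a ≥ 0 ⇒ t ≥ 0; b ≥ 0 ⇒ t ≤ 18. So t ∈ [0, 18]: 19 solutions.

19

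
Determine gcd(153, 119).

gcd(153, 119) = 17  (153 = 1*119 + 34, 119 = 3*34 + 17, 34 = 2*17).

17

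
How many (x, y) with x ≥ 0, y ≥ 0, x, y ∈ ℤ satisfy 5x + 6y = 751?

gcd(6, 5):
  6 = 1×5 + 1
  5 = 5×1
so gcd(6, 5) = 1.
Back-substitute for Bézout coefficients:
  1 = 6 - 1×5
  ... = 5×(-1) + 6×(1)
Scale by 751: one solution is (-751, 751). Reduce x mod 6: (5, 121).
General: x = 5 + 6t, y = 121 - 5t.
x ≥ 0 ⇒ t ≥ 0; y ≥ 0 ⇒ t ≤ 24. So t ∈ [0, 24]: 25 solutions.

25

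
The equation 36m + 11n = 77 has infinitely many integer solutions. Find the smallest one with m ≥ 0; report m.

0

gcd(36, 11):
  36 = 3·11 + 3
  11 = 3·3 + 2
  3 = 1·2 + 1
  2 = 2·1
so gcd(36, 11) = 1.
1 divides 77, so solutions exist.
Back-substitute for Bézout coefficients:
  1 = 3 - 1·2
  ... = 36·(4) + 11·(-13)
Scale by 77/1 = 77: (m₀, n₀) = (308, -1001).
General solution: m = 308 + 11t, n = -1001 - 36t for integer t.
m ≥ 0: smallest is 308 mod 11 = 0 (at t = -28), with n = 7.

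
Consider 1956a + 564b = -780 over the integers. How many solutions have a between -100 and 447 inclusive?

12

gcd(1956, 564) = 12.
By Bézout, 1956*(15) + 564*(-52) = 12.
Particular solution: (12, -43).
General solution: a = 12 + 47t, b = -43 - 163t for integer t.
-100 ≤ 12 + 47t ≤ 447 gives t ∈ [-2, 9], which is 12 values.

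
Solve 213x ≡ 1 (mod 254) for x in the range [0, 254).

223

gcd(254, 213) = 1  (254 = 1·213 + 41, 213 = 5·41 + 8, 41 = 5·8 + 1, 8 = 8·1).
Back-substituting, 213·(-31) + 254·(26) = 1.
So 213·-31 ≡ 1 (mod 254), and -31 mod 254 = 223.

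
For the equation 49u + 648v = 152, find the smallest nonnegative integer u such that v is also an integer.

56

gcd(648, 49):
  648 = 13*49 + 11
  49 = 4*11 + 5
  11 = 2*5 + 1
  5 = 5*1
so gcd(648, 49) = 1.
1 divides 152, so solutions exist.
Back-substitute for Bézout coefficients:
  1 = 11 - 2*5
  ... = 49*(-119) + 648*(9)
Scale by 152/1 = 152: (u₀, v₀) = (-18088, 1368).
General solution: u = -18088 + 648t, v = 1368 - 49t for integer t.
u ≥ 0: smallest is -18088 mod 648 = 56 (at t = 28), with v = -4.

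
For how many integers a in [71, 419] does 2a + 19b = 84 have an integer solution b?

18

gcd(19, 2):
  19 = 9·2 + 1
  2 = 2·1
so gcd(19, 2) = 1.
Back-substitute for Bézout coefficients:
  1 = 19 - 9·2
  ... = 2·(-9) + 19·(1)
Scale by 84: particular solution (-756, 84); reduce a mod 19: (4, 4).
General solution: a = 4 + 19t, b = 4 - 2t for integer t.
71 ≤ 4 + 19t ≤ 419 gives t ∈ [4, 21], which is 18 values.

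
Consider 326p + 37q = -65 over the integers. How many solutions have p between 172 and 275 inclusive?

gcd(326, 37) = 1.
By Bézout, 326×(-16) + 37×(141) = 1.
Particular solution: (4, -37).
General solution: p = 4 + 37t, q = -37 - 326t for integer t.
172 ≤ 4 + 37t ≤ 275 gives t ∈ [5, 7], which is 3 values.

3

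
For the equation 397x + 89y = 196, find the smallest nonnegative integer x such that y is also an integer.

33

gcd(397, 89) = 1  (397 = 4·89 + 41, 89 = 2·41 + 7, 41 = 5·7 + 6, 7 = 1·6 + 1, 6 = 6·1).
1 divides 196, so solutions exist.
Back-substituting, 397·(-13) + 89·(58) = 1.
Scale by 196/1 = 196: (x₀, y₀) = (-2548, 11368).
General solution: x = -2548 + 89t, y = 11368 - 397t for integer t.
x ≥ 0: smallest is -2548 mod 89 = 33 (at t = 29), with y = -145.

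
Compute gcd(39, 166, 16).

1

gcd(166, 39) = 1  (166 = 4·39 + 10, 39 = 3·10 + 9, 10 = 1·9 + 1, 9 = 9·1).
gcd(1, 16) = 1.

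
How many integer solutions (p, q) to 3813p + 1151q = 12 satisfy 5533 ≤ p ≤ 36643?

gcd(3813, 1151) = 1.
By Bézout, 3813×(-227) + 1151×(752) = 1.
Particular solution: (729, -2415).
General solution: p = 729 + 1151t, q = -2415 - 3813t for integer t.
5533 ≤ 729 + 1151t ≤ 36643 gives t ∈ [5, 31], which is 27 values.

27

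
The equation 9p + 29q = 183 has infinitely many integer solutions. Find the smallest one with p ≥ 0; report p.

gcd(29, 9):
  29 = 3×9 + 2
  9 = 4×2 + 1
  2 = 2×1
so gcd(29, 9) = 1.
1 divides 183, so solutions exist.
Back-substitute for Bézout coefficients:
  1 = 9 - 4×2
  ... = 9×(13) + 29×(-4)
Scale by 183/1 = 183: (p₀, q₀) = (2379, -732).
General solution: p = 2379 + 29t, q = -732 - 9t for integer t.
p ≥ 0: smallest is 2379 mod 29 = 1 (at t = -82), with q = 6.

1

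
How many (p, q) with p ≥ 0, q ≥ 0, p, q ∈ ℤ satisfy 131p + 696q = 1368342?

gcd(696, 131):
  696 = 5·131 + 41
  131 = 3·41 + 8
  41 = 5·8 + 1
  8 = 8·1
so gcd(696, 131) = 1.
Back-substitute for Bézout coefficients:
  1 = 41 - 5·8
  ... = 131·(-85) + 696·(16)
Scale by 1368342: one solution is (-116309070, 21893472). Reduce p mod 696: (186, 1931).
General: p = 186 + 696t, q = 1931 - 131t.
p ≥ 0 ⇒ t ≥ 0; q ≥ 0 ⇒ t ≤ 14. So t ∈ [0, 14]: 15 solutions.

15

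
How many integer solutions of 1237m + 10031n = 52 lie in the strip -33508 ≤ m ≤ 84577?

gcd(10031, 1237):
  10031 = 8·1237 + 135
  1237 = 9·135 + 22
  135 = 6·22 + 3
  22 = 7·3 + 1
  3 = 3·1
so gcd(10031, 1237) = 1.
Back-substitute for Bézout coefficients:
  1 = 22 - 7·3
  ... = 1237·(3195) + 10031·(-394)
Scale by 52: particular solution (166140, -20488); reduce m mod 10031: (5644, -696).
General solution: m = 5644 + 10031t, n = -696 - 1237t for integer t.
-33508 ≤ 5644 + 10031t ≤ 84577 gives t ∈ [-3, 7], which is 11 values.

11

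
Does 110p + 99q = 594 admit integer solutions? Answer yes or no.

gcd(110, 99) = 11  (110 = 1×99 + 11, 99 = 9×11).
11 divides 594, so integer solutions exist.

yes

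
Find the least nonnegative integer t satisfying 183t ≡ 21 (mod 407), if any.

gcd(407, 183):
  407 = 2*183 + 41
  183 = 4*41 + 19
  41 = 2*19 + 3
  19 = 6*3 + 1
  3 = 3*1
so gcd(407, 183) = 1.
1 divides 21, so solutions exist.
Back-substitute for Bézout coefficients:
  1 = 19 - 6*3
  ... = 183*(129) + 407*(-58)
So 183*(129) ≡ 1 (mod 407); multiply by 21: t ≡ 2709 (mod 407).
Smallest nonnegative: t = 2709 mod 407 = 267.

267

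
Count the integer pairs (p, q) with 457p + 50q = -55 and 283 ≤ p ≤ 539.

gcd(457, 50) = 1.
By Bézout, 457*(-7) + 50*(64) = 1.
Particular solution: (35, -321).
General solution: p = 35 + 50t, q = -321 - 457t for integer t.
283 ≤ 35 + 50t ≤ 539 gives t ∈ [5, 10], which is 6 values.

6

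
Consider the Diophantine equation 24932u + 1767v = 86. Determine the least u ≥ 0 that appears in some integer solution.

1057

gcd(24932, 1767) = 1.
1 divides 86, so solutions exist.
By Bézout, 24932×(-337) + 1767×(4755) = 1.
Scale by 86/1 = 86: (u₀, v₀) = (-28982, 408930).
General solution: u = -28982 + 1767t, v = 408930 - 24932t for integer t.
u ≥ 0: smallest is -28982 mod 1767 = 1057 (at t = 17), with v = -14914.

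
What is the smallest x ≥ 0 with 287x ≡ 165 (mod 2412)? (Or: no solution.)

gcd(2412, 287) = 1  (2412 = 8×287 + 116, 287 = 2×116 + 55, 116 = 2×55 + 6, 55 = 9×6 + 1, 6 = 6×1).
1 divides 165, so solutions exist.
Back-substituting, 287×(395) + 2412×(-47) = 1.
So 287×(395) ≡ 1 (mod 2412); multiply by 165: x ≡ 65175 (mod 2412).
Smallest nonnegative: x = 65175 mod 2412 = 51.

51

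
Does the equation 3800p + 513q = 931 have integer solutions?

gcd(3800, 513) = 19  (3800 = 7·513 + 209, 513 = 2·209 + 95, 209 = 2·95 + 19, 95 = 5·19).
19 divides 931, so integer solutions exist.

yes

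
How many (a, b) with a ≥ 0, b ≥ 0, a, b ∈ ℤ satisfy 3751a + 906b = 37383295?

gcd(3751, 906):
  3751 = 4×906 + 127
  906 = 7×127 + 17
  127 = 7×17 + 8
  17 = 2×8 + 1
  8 = 8×1
so gcd(3751, 906) = 1.
Back-substitute for Bézout coefficients:
  1 = 17 - 2×8
  ... = 3751×(-107) + 906×(443)
Scale by 37383295: one solution is (-4000012565, 16560799685). Reduce a mod 906: (85, 40910).
General: a = 85 + 906t, b = 40910 - 3751t.
a ≥ 0 ⇒ t ≥ 0; b ≥ 0 ⇒ t ≤ 10. So t ∈ [0, 10]: 11 solutions.

11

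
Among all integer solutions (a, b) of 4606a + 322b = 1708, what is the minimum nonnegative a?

1

gcd(4606, 322):
  4606 = 14×322 + 98
  322 = 3×98 + 28
  98 = 3×28 + 14
  28 = 2×14
so gcd(4606, 322) = 14.
14 divides 1708, so solutions exist.
Back-substitute for Bézout coefficients:
  14 = 98 - 3×28
  ... = 4606×(10) + 322×(-143)
Scale by 1708/14 = 122: (a₀, b₀) = (1220, -17446).
General solution: a = 1220 + 23t, b = -17446 - 329t for integer t.
a ≥ 0: smallest is 1220 mod 23 = 1 (at t = -53), with b = -9.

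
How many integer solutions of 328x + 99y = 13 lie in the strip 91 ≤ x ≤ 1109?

11

gcd(328, 99) = 1  (328 = 3*99 + 31, 99 = 3*31 + 6, 31 = 5*6 + 1, 6 = 6*1).
Back-substituting, 328*(16) + 99*(-53) = 1.
Scale by 13: particular solution (208, -689); reduce x mod 99: (10, -33).
General solution: x = 10 + 99t, y = -33 - 328t for integer t.
91 ≤ 10 + 99t ≤ 1109 gives t ∈ [1, 11], which is 11 values.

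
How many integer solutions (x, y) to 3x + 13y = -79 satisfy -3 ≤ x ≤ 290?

gcd(13, 3) = 1  (13 = 4×3 + 1, 3 = 3×1).
Back-substituting, 3×(-4) + 13×(1) = 1.
Scale by -79: particular solution (316, -79); reduce x mod 13: (4, -7).
General solution: x = 4 + 13t, y = -7 - 3t for integer t.
-3 ≤ 4 + 13t ≤ 290 gives t ∈ [0, 22], which is 23 values.

23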